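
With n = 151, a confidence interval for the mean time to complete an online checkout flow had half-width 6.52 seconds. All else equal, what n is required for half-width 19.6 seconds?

Margin of error scales as 1/√n, so n₂ = n₁·(E₁/E₂)².
n₂ = 151 × (6.52/19.6)² = 151 × 0.1107 = 16.72
Round up: n₂ = 17.

17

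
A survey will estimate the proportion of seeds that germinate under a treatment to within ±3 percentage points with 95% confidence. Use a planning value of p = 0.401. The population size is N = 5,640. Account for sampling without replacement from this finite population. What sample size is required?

For a proportion with margin E = 0.03 at 95% confidence, z = 1.960.
n = p̂(1−p̂)(z/E)² = 0.401 × 0.599 × (1.960/0.03)² = 1025.28 — call this n₀.
Finite-population correction with N = 5,640: n = n₀ / (1 + (n₀−1)/N) = 1025.28 / 1.182 = 867.41
Round up: n = 868.

n = 868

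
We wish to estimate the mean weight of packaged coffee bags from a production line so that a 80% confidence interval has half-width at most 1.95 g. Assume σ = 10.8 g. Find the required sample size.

n = 51

For a mean, the margin of error is E = z·σ/√n, so n = (zσ/E)².
At 80% confidence, z = 1.282.
n = (1.282 × 10.8 / 1.95)² = 50.41
Round up: n = 51.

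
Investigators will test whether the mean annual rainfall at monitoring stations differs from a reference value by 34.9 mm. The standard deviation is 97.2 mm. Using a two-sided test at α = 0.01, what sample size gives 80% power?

For a one-sample z-test, n = ((z_{α/2} + z_β)·σ/δ)².
z_{α/2} = 2.576 (two-sided α = 0.01); z_β = 0.842 (power 80% → β = 0.2).
n = (3.418 × 97.2 / 34.9)² = 90.62
Round up: n = 91.

91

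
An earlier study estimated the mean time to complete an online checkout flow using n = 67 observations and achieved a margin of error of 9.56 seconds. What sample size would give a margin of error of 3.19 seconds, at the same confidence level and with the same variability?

Margin of error scales as 1/√n, so n₂ = n₁·(E₁/E₂)².
n₂ = 67 × (9.56/3.19)² = 67 × 8.981 = 601.73
Round up: n₂ = 602.

602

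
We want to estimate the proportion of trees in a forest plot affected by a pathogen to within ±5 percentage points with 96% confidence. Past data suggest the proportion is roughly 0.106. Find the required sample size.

160

For a proportion with margin E = 0.05 at 96% confidence, z = 2.054.
n = p̂(1−p̂)(z/E)² = 0.106 × 0.894 × (2.054/0.05)² = 159.92
Round up: n = 160.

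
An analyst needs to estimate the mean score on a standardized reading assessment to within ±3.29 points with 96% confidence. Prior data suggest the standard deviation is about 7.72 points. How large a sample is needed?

For a mean, the margin of error is E = z·σ/√n, so n = (zσ/E)².
At 96% confidence, z = 2.054.
n = (2.054 × 7.72 / 3.29)² = 23.23
Round up: n = 24.

24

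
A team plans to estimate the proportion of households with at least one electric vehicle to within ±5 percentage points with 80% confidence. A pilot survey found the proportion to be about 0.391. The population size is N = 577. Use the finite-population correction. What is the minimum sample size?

124

For a proportion with margin E = 0.05 at 80% confidence, z = 1.282.
n = p̂(1−p̂)(z/E)² = 0.391 × 0.609 × (1.282/0.05)² = 156.54 — call this n₀.
Finite-population correction with N = 577: n = n₀ / (1 + (n₀−1)/N) = 156.54 / 1.27 = 123.26
Round up: n = 124.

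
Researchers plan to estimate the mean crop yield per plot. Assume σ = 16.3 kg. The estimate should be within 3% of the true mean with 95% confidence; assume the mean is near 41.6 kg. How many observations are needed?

For a mean, the margin of error is E = z·σ/√n, so n = (zσ/E)².
At 95% confidence, z = 1.960.
E = 3% of 41.6 = 1.248 kg.
n = (1.960 × 16.3 / 1.248)² = 655.33
Round up: n = 656.

656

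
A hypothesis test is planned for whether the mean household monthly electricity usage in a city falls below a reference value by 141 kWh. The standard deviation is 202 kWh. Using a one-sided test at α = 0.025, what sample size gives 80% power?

17

For a one-sample z-test, n = ((z_α + z_β)·σ/δ)².
z_α = 1.960 (one-sided α = 0.025); z_β = 0.842 (power 80% → β = 0.2).
n = (2.802 × 202 / 141)² = 16.11
Round up: n = 17.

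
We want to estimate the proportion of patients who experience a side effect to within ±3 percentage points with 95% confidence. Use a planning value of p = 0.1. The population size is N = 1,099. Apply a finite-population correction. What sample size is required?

285

For a proportion with margin E = 0.03 at 95% confidence, z = 1.960.
n = p̂(1−p̂)(z/E)² = 0.1 × 0.9 × (1.960/0.03)² = 384.16 — call this n₀.
Finite-population correction with N = 1,099: n = n₀ / (1 + (n₀−1)/N) = 384.16 / 1.349 = 284.77
Round up: n = 285.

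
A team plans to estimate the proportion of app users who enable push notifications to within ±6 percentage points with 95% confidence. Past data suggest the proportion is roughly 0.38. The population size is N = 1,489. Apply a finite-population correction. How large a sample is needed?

216

For a proportion with margin E = 0.06 at 95% confidence, z = 1.960.
n = p̂(1−p̂)(z/E)² = 0.38 × 0.62 × (1.960/0.06)² = 251.41 — call this n₀.
Finite-population correction with N = 1,489: n = n₀ / (1 + (n₀−1)/N) = 251.41 / 1.168 = 215.25
Round up: n = 216.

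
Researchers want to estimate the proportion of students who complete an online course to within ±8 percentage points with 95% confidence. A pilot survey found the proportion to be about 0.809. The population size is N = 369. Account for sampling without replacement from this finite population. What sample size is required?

For a proportion with margin E = 0.08 at 95% confidence, z = 1.960.
n = p̂(1−p̂)(z/E)² = 0.809 × 0.191 × (1.960/0.08)² = 92.75 — call this n₀.
Finite-population correction with N = 369: n = n₀ / (1 + (n₀−1)/N) = 92.75 / 1.249 = 74.26
Round up: n = 75.

75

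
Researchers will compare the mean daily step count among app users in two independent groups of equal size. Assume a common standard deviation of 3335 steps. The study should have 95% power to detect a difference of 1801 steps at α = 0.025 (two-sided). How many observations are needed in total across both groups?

For two equal groups, n per group = 2·((z_{α/2} + z_β)·σ/δ)².
z_{α/2} = 2.241; z_β = 1.645 (power 95%).
n = 2 × (3.886 × 3335 / 1801)² = 2 × 51.78 = 103.56
Round up: n = 104 per group.
Total across both groups: 2 × 104 = 208.

208 total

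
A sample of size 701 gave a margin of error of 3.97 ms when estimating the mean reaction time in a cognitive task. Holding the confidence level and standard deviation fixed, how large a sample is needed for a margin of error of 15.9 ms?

Margin of error scales as 1/√n, so n₂ = n₁·(E₁/E₂)².
n₂ = 701 × (3.97/15.9)² = 701 × 0.06234 = 43.70
Round up: n₂ = 44.

44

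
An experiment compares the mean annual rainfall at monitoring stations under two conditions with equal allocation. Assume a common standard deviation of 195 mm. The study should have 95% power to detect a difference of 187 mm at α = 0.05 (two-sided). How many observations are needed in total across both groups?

58 total

For two equal groups, n per group = 2·((z_{α/2} + z_β)·σ/δ)².
z_{α/2} = 1.960; z_β = 1.645 (power 95%).
n = 2 × (3.605 × 195 / 187)² = 2 × 14.13 = 28.26
Round up: n = 29 per group.
Total across both groups: 2 × 29 = 58.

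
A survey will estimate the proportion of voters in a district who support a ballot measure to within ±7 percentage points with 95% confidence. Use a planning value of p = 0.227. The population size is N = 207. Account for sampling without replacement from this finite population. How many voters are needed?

For a proportion with margin E = 0.07 at 95% confidence, z = 1.960.
n = p̂(1−p̂)(z/E)² = 0.227 × 0.773 × (1.960/0.07)² = 137.57 — call this n₀.
Finite-population correction with N = 207: n = n₀ / (1 + (n₀−1)/N) = 137.57 / 1.66 = 82.87
Round up: n = 83.

n = 83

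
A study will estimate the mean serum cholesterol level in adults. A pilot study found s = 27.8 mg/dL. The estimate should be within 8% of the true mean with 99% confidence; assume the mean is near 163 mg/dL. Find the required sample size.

For a mean, the margin of error is E = z·σ/√n, so n = (zσ/E)².
At 99% confidence, z = 2.576.
E = 8% of 163 = 13.04 mg/dL.
n = (2.576 × 27.8 / 13.04)² = 30.16
Round up: n = 31.

n = 31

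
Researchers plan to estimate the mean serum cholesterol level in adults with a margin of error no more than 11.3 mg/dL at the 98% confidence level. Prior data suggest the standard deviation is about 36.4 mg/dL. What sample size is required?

57

For a mean, the margin of error is E = z·σ/√n, so n = (zσ/E)².
At 98% confidence, z = 2.326.
n = (2.326 × 36.4 / 11.3)² = 56.14
Round up: n = 57.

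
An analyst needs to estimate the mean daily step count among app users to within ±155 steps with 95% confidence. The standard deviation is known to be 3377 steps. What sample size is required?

For a mean, the margin of error is E = z·σ/√n, so n = (zσ/E)².
At 95% confidence, z = 1.960.
n = (1.960 × 3377 / 155)² = 1823.52
Round up: n = 1824.

1824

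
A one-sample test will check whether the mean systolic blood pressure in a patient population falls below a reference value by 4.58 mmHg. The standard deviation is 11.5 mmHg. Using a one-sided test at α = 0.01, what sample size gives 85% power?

For a one-sample z-test, n = ((z_α + z_β)·σ/δ)².
z_α = 2.326 (one-sided α = 0.01); z_β = 1.036 (power 85% → β = 0.15).
n = (3.362 × 11.5 / 4.58)² = 71.26
Round up: n = 72.

n = 72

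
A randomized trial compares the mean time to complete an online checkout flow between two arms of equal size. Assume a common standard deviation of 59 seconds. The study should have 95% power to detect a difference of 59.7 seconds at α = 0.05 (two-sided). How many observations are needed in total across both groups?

For two equal groups, n per group = 2·((z_{α/2} + z_β)·σ/δ)².
z_{α/2} = 1.960; z_β = 1.645 (power 95%).
n = 2 × (3.605 × 59 / 59.7)² = 2 × 12.69 = 25.38
Round up: n = 26 per group.
Total across both groups: 2 × 26 = 52.

52 total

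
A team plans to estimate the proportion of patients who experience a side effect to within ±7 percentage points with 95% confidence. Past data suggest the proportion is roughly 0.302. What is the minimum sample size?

166

For a proportion with margin E = 0.07 at 95% confidence, z = 1.960.
n = p̂(1−p̂)(z/E)² = 0.302 × 0.698 × (1.960/0.07)² = 165.26
Round up: n = 166.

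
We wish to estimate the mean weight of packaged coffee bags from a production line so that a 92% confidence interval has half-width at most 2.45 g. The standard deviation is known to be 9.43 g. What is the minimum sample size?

For a mean, the margin of error is E = z·σ/√n, so n = (zσ/E)².
At 92% confidence, z = 1.751.
n = (1.751 × 9.43 / 2.45)² = 45.42
Round up: n = 46.

46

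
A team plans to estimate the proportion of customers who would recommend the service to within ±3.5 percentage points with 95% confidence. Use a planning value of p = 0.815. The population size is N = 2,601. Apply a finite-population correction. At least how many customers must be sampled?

For a proportion with margin E = 0.035 at 95% confidence, z = 1.960.
n = p̂(1−p̂)(z/E)² = 0.815 × 0.185 × (1.960/0.035)² = 472.83 — call this n₀.
Finite-population correction with N = 2,601: n = n₀ / (1 + (n₀−1)/N) = 472.83 / 1.181 = 400.36
Round up: n = 401.

401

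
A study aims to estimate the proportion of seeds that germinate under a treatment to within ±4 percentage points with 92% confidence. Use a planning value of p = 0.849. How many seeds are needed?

For a proportion with margin E = 0.04 at 92% confidence, z = 1.751.
n = p̂(1−p̂)(z/E)² = 0.849 × 0.151 × (1.751/0.04)² = 245.66
Round up: n = 246.

246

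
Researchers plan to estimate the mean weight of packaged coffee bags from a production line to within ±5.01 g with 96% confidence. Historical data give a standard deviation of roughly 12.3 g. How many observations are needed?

For a mean, the margin of error is E = z·σ/√n, so n = (zσ/E)².
At 96% confidence, z = 2.054.
n = (2.054 × 12.3 / 5.01)² = 25.43
Round up: n = 26.

26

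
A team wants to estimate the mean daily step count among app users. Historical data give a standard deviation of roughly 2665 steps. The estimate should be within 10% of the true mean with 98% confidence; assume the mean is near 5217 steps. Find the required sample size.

For a mean, the margin of error is E = z·σ/√n, so n = (zσ/E)².
At 98% confidence, z = 2.326.
E = 10% of 5217 = 521.7 steps.
n = (2.326 × 2665 / 521.7)² = 141.18
Round up: n = 142.

142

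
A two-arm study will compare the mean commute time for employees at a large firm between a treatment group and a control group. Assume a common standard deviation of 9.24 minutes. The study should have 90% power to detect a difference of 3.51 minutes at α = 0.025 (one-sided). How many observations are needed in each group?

For two equal groups, n per group = 2·((z_α + z_β)·σ/δ)².
z_α = 1.960; z_β = 1.282 (power 90%).
n = 2 × (3.242 × 9.24 / 3.51)² = 2 × 72.84 = 145.68
Round up: n = 146 per group.

146 per group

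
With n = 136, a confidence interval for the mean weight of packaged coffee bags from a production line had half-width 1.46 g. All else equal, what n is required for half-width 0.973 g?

Margin of error scales as 1/√n, so n₂ = n₁·(E₁/E₂)².
n₂ = 136 × (1.46/0.973)² = 136 × 2.252 = 306.27
Round up: n₂ = 307.

307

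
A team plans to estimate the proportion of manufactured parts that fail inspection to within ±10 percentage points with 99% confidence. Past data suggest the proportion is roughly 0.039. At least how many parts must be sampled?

25

For a proportion with margin E = 0.1 at 99% confidence, z = 2.576.
n = p̂(1−p̂)(z/E)² = 0.039 × 0.961 × (2.576/0.1)² = 24.87
Round up: n = 25.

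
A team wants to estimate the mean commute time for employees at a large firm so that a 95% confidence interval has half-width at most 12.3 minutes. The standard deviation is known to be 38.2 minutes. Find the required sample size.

For a mean, the margin of error is E = z·σ/√n, so n = (zσ/E)².
At 95% confidence, z = 1.960.
n = (1.960 × 38.2 / 12.3)² = 37.05
Round up: n = 38.

38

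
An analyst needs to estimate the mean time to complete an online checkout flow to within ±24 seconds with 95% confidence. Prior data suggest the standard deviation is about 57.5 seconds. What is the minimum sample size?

23

For a mean, the margin of error is E = z·σ/√n, so n = (zσ/E)².
At 95% confidence, z = 1.960.
n = (1.960 × 57.5 / 24)² = 22.05
Round up: n = 23.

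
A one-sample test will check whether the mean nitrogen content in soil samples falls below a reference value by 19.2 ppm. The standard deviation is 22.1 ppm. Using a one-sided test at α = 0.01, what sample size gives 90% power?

For a one-sample z-test, n = ((z_α + z_β)·σ/δ)².
z_α = 2.326 (one-sided α = 0.01); z_β = 1.282 (power 90% → β = 0.1).
n = (3.608 × 22.1 / 19.2)² = 17.25
Round up: n = 18.

18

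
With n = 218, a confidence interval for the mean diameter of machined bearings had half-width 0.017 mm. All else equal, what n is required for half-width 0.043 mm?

n = 35

Margin of error scales as 1/√n, so n₂ = n₁·(E₁/E₂)².
n₂ = 218 × (0.017/0.043)² = 218 × 0.1563 = 34.07
Round up: n₂ = 35.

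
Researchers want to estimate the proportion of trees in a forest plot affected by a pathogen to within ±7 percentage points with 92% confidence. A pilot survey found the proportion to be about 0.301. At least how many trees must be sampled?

n = 132

For a proportion with margin E = 0.07 at 92% confidence, z = 1.751.
n = p̂(1−p̂)(z/E)² = 0.301 × 0.699 × (1.751/0.07)² = 131.65
Round up: n = 132.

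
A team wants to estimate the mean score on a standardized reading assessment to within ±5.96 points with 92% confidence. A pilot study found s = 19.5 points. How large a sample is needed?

33

For a mean, the margin of error is E = z·σ/√n, so n = (zσ/E)².
At 92% confidence, z = 1.751.
n = (1.751 × 19.5 / 5.96)² = 32.82
Round up: n = 33.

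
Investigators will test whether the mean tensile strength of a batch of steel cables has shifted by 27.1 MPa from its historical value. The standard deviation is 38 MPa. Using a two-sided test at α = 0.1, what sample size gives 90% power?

17

For a one-sample z-test, n = ((z_{α/2} + z_β)·σ/δ)².
z_{α/2} = 1.645 (two-sided α = 0.1); z_β = 1.282 (power 90% → β = 0.1).
n = (2.927 × 38 / 27.1)² = 16.85
Round up: n = 17.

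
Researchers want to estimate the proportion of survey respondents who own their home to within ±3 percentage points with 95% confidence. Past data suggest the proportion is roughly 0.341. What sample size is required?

960

For a proportion with margin E = 0.03 at 95% confidence, z = 1.960.
n = p̂(1−p̂)(z/E)² = 0.341 × 0.659 × (1.960/0.03)² = 959.20
Round up: n = 960.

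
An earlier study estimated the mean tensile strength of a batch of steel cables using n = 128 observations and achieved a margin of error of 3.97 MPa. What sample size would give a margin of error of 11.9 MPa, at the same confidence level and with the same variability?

Margin of error scales as 1/√n, so n₂ = n₁·(E₁/E₂)².
n₂ = 128 × (3.97/11.9)² = 128 × 0.1113 = 14.25
Round up: n₂ = 15.

n = 15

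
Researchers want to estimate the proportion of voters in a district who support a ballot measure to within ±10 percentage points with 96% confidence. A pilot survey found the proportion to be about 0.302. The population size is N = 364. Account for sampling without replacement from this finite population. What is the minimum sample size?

n = 72

For a proportion with margin E = 0.1 at 96% confidence, z = 2.054.
n = p̂(1−p̂)(z/E)² = 0.302 × 0.698 × (2.054/0.1)² = 88.93 — call this n₀.
Finite-population correction with N = 364: n = n₀ / (1 + (n₀−1)/N) = 88.93 / 1.242 = 71.60
Round up: n = 72.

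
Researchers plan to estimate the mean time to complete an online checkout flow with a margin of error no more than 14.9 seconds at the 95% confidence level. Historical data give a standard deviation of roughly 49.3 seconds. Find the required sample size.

For a mean, the margin of error is E = z·σ/√n, so n = (zσ/E)².
At 95% confidence, z = 1.960.
n = (1.960 × 49.3 / 14.9)² = 42.06
Round up: n = 43.

43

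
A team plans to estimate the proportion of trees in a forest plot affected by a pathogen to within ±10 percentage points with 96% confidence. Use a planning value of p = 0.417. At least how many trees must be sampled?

For a proportion with margin E = 0.1 at 96% confidence, z = 2.054.
n = p̂(1−p̂)(z/E)² = 0.417 × 0.583 × (2.054/0.1)² = 102.57
Round up: n = 103.

103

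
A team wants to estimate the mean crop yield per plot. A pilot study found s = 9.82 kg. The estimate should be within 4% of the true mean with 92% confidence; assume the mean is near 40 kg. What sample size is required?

n = 116

For a mean, the margin of error is E = z·σ/√n, so n = (zσ/E)².
At 92% confidence, z = 1.751.
E = 4% of 40 = 1.6 kg.
n = (1.751 × 9.82 / 1.6)² = 115.49
Round up: n = 116.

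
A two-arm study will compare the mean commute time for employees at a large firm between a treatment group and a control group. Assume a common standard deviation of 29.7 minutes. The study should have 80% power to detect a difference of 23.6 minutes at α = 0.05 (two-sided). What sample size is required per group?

25 per group

For two equal groups, n per group = 2·((z_{α/2} + z_β)·σ/δ)².
z_{α/2} = 1.960; z_β = 0.842 (power 80%).
n = 2 × (2.802 × 29.7 / 23.6)² = 2 × 12.43 = 24.86
Round up: n = 25 per group.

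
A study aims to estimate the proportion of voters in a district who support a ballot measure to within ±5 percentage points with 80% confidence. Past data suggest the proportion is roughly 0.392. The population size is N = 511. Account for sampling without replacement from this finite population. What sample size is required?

For a proportion with margin E = 0.05 at 80% confidence, z = 1.282.
n = p̂(1−p̂)(z/E)² = 0.392 × 0.608 × (1.282/0.05)² = 156.68 — call this n₀.
Finite-population correction with N = 511: n = n₀ / (1 + (n₀−1)/N) = 156.68 / 1.305 = 120.06
Round up: n = 121.

121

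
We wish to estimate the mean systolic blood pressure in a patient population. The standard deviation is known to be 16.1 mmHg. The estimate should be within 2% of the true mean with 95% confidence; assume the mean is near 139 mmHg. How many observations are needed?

For a mean, the margin of error is E = z·σ/√n, so n = (zσ/E)².
At 95% confidence, z = 1.960.
E = 2% of 139 = 2.78 mmHg.
n = (1.960 × 16.1 / 2.78)² = 128.85
Round up: n = 129.

129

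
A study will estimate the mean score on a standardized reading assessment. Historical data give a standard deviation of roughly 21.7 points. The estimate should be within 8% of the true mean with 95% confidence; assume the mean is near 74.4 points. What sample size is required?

For a mean, the margin of error is E = z·σ/√n, so n = (zσ/E)².
At 95% confidence, z = 1.960.
E = 8% of 74.4 = 5.952 points.
n = (1.960 × 21.7 / 5.952)² = 51.06
Round up: n = 52.

52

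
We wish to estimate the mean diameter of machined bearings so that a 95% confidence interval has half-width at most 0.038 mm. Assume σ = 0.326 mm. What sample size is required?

n = 283

For a mean, the margin of error is E = z·σ/√n, so n = (zσ/E)².
At 95% confidence, z = 1.960.
n = (1.960 × 0.326 / 0.038)² = 282.74
Round up: n = 283.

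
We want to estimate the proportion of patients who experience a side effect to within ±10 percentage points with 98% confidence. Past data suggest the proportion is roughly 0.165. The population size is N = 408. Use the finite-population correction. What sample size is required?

64

For a proportion with margin E = 0.1 at 98% confidence, z = 2.326.
n = p̂(1−p̂)(z/E)² = 0.165 × 0.835 × (2.326/0.1)² = 74.54 — call this n₀.
Finite-population correction with N = 408: n = n₀ / (1 + (n₀−1)/N) = 74.54 / 1.18 = 63.17
Round up: n = 64.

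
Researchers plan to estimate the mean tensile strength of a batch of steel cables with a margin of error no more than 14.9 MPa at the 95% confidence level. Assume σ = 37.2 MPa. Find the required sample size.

For a mean, the margin of error is E = z·σ/√n, so n = (zσ/E)².
At 95% confidence, z = 1.960.
n = (1.960 × 37.2 / 14.9)² = 23.95
Round up: n = 24.

24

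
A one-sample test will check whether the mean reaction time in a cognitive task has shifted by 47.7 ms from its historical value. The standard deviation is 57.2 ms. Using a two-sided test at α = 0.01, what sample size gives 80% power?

For a one-sample z-test, n = ((z_{α/2} + z_β)·σ/δ)².
z_{α/2} = 2.576 (two-sided α = 0.01); z_β = 0.842 (power 80% → β = 0.2).
n = (3.418 × 57.2 / 47.7)² = 16.80
Round up: n = 17.

n = 17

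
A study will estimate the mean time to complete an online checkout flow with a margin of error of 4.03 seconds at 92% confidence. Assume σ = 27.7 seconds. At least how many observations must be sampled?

145

For a mean, the margin of error is E = z·σ/√n, so n = (zσ/E)².
At 92% confidence, z = 1.751.
n = (1.751 × 27.7 / 4.03)² = 144.85
Round up: n = 145.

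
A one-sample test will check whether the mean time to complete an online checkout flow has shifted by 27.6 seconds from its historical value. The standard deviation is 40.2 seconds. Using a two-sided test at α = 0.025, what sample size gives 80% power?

21

For a one-sample z-test, n = ((z_{α/2} + z_β)·σ/δ)².
z_{α/2} = 2.241 (two-sided α = 0.025); z_β = 0.842 (power 80% → β = 0.2).
n = (3.083 × 40.2 / 27.6)² = 20.16
Round up: n = 21.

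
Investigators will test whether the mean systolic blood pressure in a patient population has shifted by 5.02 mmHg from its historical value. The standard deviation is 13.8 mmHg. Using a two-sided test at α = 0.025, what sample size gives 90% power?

For a one-sample z-test, n = ((z_{α/2} + z_β)·σ/δ)².
z_{α/2} = 2.241 (two-sided α = 0.025); z_β = 1.282 (power 90% → β = 0.1).
n = (3.523 × 13.8 / 5.02)² = 93.79
Round up: n = 94.

n = 94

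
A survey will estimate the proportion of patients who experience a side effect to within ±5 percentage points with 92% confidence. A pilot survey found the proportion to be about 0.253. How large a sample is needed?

232

For a proportion with margin E = 0.05 at 92% confidence, z = 1.751.
n = p̂(1−p̂)(z/E)² = 0.253 × 0.747 × (1.751/0.05)² = 231.78
Round up: n = 232.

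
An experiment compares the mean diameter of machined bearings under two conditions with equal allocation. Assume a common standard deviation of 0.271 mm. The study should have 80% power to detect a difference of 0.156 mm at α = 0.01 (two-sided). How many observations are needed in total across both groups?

For two equal groups, n per group = 2·((z_{α/2} + z_β)·σ/δ)².
z_{α/2} = 2.576; z_β = 0.842 (power 80%).
n = 2 × (3.418 × 0.271 / 0.156)² = 2 × 35.26 = 70.52
Round up: n = 71 per group.
Total across both groups: 2 × 71 = 142.

142 total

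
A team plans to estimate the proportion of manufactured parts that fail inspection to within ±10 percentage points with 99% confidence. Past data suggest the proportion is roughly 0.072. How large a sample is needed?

n = 45

For a proportion with margin E = 0.1 at 99% confidence, z = 2.576.
n = p̂(1−p̂)(z/E)² = 0.072 × 0.928 × (2.576/0.1)² = 44.34
Round up: n = 45.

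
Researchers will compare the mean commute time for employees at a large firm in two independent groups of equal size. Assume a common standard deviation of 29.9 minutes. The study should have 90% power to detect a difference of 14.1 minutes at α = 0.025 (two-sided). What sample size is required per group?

112 per group

For two equal groups, n per group = 2·((z_{α/2} + z_β)·σ/δ)².
z_{α/2} = 2.241; z_β = 1.282 (power 90%).
n = 2 × (3.523 × 29.9 / 14.1)² = 2 × 55.81 = 111.62
Round up: n = 112 per group.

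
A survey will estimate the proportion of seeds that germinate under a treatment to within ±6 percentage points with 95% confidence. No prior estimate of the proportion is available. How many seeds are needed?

For a proportion with margin E = 0.06 at 95% confidence, z = 1.960.
With no prior estimate, use p = 0.5, which maximizes p(1−p) at 0.25.
n = 0.25 × (z/E)² = 0.25 × (1.960/0.06)² = 266.78
Round up: n = 267.

267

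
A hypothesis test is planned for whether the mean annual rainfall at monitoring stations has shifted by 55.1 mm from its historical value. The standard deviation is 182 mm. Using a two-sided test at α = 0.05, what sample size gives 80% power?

86

For a one-sample z-test, n = ((z_{α/2} + z_β)·σ/δ)².
z_{α/2} = 1.960 (two-sided α = 0.05); z_β = 0.842 (power 80% → β = 0.2).
n = (2.802 × 182 / 55.1)² = 85.66
Round up: n = 86.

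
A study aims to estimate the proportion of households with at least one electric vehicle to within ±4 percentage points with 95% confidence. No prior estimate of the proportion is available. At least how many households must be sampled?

601

For a proportion with margin E = 0.04 at 95% confidence, z = 1.960.
With no prior estimate, use p = 0.5, which maximizes p(1−p) at 0.25.
n = 0.25 × (z/E)² = 0.25 × (1.960/0.04)² = 600.25
Round up: n = 601.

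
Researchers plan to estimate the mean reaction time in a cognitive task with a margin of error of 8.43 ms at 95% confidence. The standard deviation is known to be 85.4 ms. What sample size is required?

For a mean, the margin of error is E = z·σ/√n, so n = (zσ/E)².
At 95% confidence, z = 1.960.
n = (1.960 × 85.4 / 8.43)² = 394.25
Round up: n = 395.

395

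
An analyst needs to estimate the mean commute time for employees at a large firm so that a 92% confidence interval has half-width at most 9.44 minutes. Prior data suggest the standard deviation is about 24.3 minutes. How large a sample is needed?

n = 21

For a mean, the margin of error is E = z·σ/√n, so n = (zσ/E)².
At 92% confidence, z = 1.751.
n = (1.751 × 24.3 / 9.44)² = 20.32
Round up: n = 21.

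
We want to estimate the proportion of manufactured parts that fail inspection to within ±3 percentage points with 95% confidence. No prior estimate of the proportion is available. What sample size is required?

For a proportion with margin E = 0.03 at 95% confidence, z = 1.960.
With no prior estimate, use p = 0.5, which maximizes p(1−p) at 0.25.
n = 0.25 × (z/E)² = 0.25 × (1.960/0.03)² = 1067.11
Round up: n = 1068.

1068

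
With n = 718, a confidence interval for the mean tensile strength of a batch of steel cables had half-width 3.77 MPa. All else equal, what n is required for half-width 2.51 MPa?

Margin of error scales as 1/√n, so n₂ = n₁·(E₁/E₂)².
n₂ = 718 × (3.77/2.51)² = 718 × 2.256 = 1619.81
Round up: n₂ = 1620.

1620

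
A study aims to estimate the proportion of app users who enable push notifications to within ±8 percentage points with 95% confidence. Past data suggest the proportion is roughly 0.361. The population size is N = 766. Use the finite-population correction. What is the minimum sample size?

For a proportion with margin E = 0.08 at 95% confidence, z = 1.960.
n = p̂(1−p̂)(z/E)² = 0.361 × 0.639 × (1.960/0.08)² = 138.47 — call this n₀.
Finite-population correction with N = 766: n = n₀ / (1 + (n₀−1)/N) = 138.47 / 1.179 = 117.45
Round up: n = 118.

118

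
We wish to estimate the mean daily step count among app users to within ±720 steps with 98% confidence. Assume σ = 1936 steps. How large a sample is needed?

For a mean, the margin of error is E = z·σ/√n, so n = (zσ/E)².
At 98% confidence, z = 2.326.
n = (2.326 × 1936 / 720)² = 39.12
Round up: n = 40.

40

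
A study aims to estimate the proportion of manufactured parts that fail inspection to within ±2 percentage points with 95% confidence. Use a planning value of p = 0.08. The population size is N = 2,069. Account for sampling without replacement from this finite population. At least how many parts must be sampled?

For a proportion with margin E = 0.02 at 95% confidence, z = 1.960.
n = p̂(1−p̂)(z/E)² = 0.08 × 0.92 × (1.960/0.02)² = 706.85 — call this n₀.
Finite-population correction with N = 2,069: n = n₀ / (1 + (n₀−1)/N) = 706.85 / 1.341 = 527.11
Round up: n = 528.

528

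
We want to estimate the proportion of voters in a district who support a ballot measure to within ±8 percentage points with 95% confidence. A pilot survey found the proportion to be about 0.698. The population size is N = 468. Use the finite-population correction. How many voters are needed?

For a proportion with margin E = 0.08 at 95% confidence, z = 1.960.
n = p̂(1−p̂)(z/E)² = 0.698 × 0.302 × (1.960/0.08)² = 126.53 — call this n₀.
Finite-population correction with N = 468: n = n₀ / (1 + (n₀−1)/N) = 126.53 / 1.268 = 99.79
Round up: n = 100.

100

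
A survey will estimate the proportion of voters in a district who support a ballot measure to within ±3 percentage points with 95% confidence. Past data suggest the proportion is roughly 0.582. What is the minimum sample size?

1039

For a proportion with margin E = 0.03 at 95% confidence, z = 1.960.
n = p̂(1−p̂)(z/E)² = 0.582 × 0.418 × (1.960/0.03)² = 1038.41
Round up: n = 1039.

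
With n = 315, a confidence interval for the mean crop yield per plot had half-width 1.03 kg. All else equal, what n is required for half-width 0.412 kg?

Margin of error scales as 1/√n, so n₂ = n₁·(E₁/E₂)².
n₂ = 315 × (1.03/0.412)² = 315 × 6.25 = 1968.75
Round up: n₂ = 1969.

n = 1969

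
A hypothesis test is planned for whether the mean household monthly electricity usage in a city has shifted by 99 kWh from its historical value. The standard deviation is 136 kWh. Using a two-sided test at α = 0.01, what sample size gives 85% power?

For a one-sample z-test, n = ((z_{α/2} + z_β)·σ/δ)².
z_{α/2} = 2.576 (two-sided α = 0.01); z_β = 1.036 (power 85% → β = 0.15).
n = (3.612 × 136 / 99)² = 24.62
Round up: n = 25.

25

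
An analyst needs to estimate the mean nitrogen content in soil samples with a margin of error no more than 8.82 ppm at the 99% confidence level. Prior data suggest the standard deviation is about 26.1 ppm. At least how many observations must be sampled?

59

For a mean, the margin of error is E = z·σ/√n, so n = (zσ/E)².
At 99% confidence, z = 2.576.
n = (2.576 × 26.1 / 8.82)² = 58.11
Round up: n = 59.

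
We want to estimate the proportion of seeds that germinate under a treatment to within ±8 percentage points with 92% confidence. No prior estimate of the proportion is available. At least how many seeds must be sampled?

For a proportion with margin E = 0.08 at 92% confidence, z = 1.751.
With no prior estimate, use p = 0.5, which maximizes p(1−p) at 0.25.
n = 0.25 × (z/E)² = 0.25 × (1.751/0.08)² = 119.77
Round up: n = 120.

120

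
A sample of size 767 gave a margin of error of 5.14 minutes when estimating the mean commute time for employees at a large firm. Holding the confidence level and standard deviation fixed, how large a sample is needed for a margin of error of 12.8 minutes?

Margin of error scales as 1/√n, so n₂ = n₁·(E₁/E₂)².
n₂ = 767 × (5.14/12.8)² = 767 × 0.1613 = 123.72
Round up: n₂ = 124.

124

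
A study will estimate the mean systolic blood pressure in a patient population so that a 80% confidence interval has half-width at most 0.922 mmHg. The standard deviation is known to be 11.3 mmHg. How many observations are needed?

247

For a mean, the margin of error is E = z·σ/√n, so n = (zσ/E)².
At 80% confidence, z = 1.282.
n = (1.282 × 11.3 / 0.922)² = 246.87
Round up: n = 247.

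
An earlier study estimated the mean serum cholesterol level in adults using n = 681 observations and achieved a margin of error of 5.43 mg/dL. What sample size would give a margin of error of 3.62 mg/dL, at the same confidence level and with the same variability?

Margin of error scales as 1/√n, so n₂ = n₁·(E₁/E₂)².
n₂ = 681 × (5.43/3.62)² = 681 × 2.25 = 1532.25
Round up: n₂ = 1533.

n = 1533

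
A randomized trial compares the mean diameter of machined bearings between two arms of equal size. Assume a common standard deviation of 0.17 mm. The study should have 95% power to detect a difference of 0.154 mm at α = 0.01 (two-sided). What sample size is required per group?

44 per group

For two equal groups, n per group = 2·((z_{α/2} + z_β)·σ/δ)².
z_{α/2} = 2.576; z_β = 1.645 (power 95%).
n = 2 × (4.221 × 0.17 / 0.154)² = 2 × 21.71 = 43.42
Round up: n = 44 per group.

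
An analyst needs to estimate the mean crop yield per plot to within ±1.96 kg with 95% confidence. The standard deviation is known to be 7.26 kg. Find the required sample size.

For a mean, the margin of error is E = z·σ/√n, so n = (zσ/E)².
At 95% confidence, z = 1.960.
n = (1.960 × 7.26 / 1.96)² = 52.71
Round up: n = 53.

53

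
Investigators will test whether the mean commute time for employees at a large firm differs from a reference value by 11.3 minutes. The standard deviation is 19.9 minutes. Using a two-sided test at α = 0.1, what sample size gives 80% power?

For a one-sample z-test, n = ((z_{α/2} + z_β)·σ/δ)².
z_{α/2} = 1.645 (two-sided α = 0.1); z_β = 0.842 (power 80% → β = 0.2).
n = (2.487 × 19.9 / 11.3)² = 19.18
Round up: n = 20.

20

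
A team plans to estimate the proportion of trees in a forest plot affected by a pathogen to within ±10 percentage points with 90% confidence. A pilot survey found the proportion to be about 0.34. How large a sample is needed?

n = 61

For a proportion with margin E = 0.1 at 90% confidence, z = 1.645.
n = p̂(1−p̂)(z/E)² = 0.34 × 0.66 × (1.645/0.1)² = 60.72
Round up: n = 61.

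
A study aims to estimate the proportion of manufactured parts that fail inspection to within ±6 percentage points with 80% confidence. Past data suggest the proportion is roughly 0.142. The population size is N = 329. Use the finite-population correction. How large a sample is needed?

n = 48

For a proportion with margin E = 0.06 at 80% confidence, z = 1.282.
n = p̂(1−p̂)(z/E)² = 0.142 × 0.858 × (1.282/0.06)² = 55.62 — call this n₀.
Finite-population correction with N = 329: n = n₀ / (1 + (n₀−1)/N) = 55.62 / 1.166 = 47.70
Round up: n = 48.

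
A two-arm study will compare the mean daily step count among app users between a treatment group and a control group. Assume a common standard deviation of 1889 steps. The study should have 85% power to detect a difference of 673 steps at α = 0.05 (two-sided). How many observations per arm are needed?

For two equal groups, n per group = 2·((z_{α/2} + z_β)·σ/δ)².
z_{α/2} = 1.960; z_β = 1.036 (power 85%).
n = 2 × (2.996 × 1889 / 673)² = 2 × 70.72 = 141.44
Round up: n = 142 per group.

142 per group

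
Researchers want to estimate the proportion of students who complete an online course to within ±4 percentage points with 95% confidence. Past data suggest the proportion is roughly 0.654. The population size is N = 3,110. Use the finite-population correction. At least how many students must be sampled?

For a proportion with margin E = 0.04 at 95% confidence, z = 1.960.
n = p̂(1−p̂)(z/E)² = 0.654 × 0.346 × (1.960/0.04)² = 543.31 — call this n₀.
Finite-population correction with N = 3,110: n = n₀ / (1 + (n₀−1)/N) = 543.31 / 1.174 = 462.79
Round up: n = 463.

n = 463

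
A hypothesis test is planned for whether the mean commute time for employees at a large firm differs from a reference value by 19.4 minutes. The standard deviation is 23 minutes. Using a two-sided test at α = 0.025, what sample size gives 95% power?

22

For a one-sample z-test, n = ((z_{α/2} + z_β)·σ/δ)².
z_{α/2} = 2.241 (two-sided α = 0.025); z_β = 1.645 (power 95% → β = 0.05).
n = (3.886 × 23 / 19.4)² = 21.23
Round up: n = 22.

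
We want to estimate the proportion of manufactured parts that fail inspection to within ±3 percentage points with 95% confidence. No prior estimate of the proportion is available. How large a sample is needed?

For a proportion with margin E = 0.03 at 95% confidence, z = 1.960.
With no prior estimate, use p = 0.5, which maximizes p(1−p) at 0.25.
n = 0.25 × (z/E)² = 0.25 × (1.960/0.03)² = 1067.11
Round up: n = 1068.

n = 1068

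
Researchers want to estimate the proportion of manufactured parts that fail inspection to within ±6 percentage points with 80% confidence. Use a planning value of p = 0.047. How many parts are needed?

n = 21

For a proportion with margin E = 0.06 at 80% confidence, z = 1.282.
n = p̂(1−p̂)(z/E)² = 0.047 × 0.953 × (1.282/0.06)² = 20.45
Round up: n = 21.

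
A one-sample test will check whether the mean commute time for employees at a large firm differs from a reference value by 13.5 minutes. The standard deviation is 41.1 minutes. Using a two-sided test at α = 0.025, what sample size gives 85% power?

For a one-sample z-test, n = ((z_{α/2} + z_β)·σ/δ)².
z_{α/2} = 2.241 (two-sided α = 0.025); z_β = 1.036 (power 85% → β = 0.15).
n = (3.277 × 41.1 / 13.5)² = 99.53
Round up: n = 100.

n = 100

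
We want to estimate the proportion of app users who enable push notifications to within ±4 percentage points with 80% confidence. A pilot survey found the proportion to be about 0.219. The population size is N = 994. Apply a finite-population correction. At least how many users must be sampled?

150

For a proportion with margin E = 0.04 at 80% confidence, z = 1.282.
n = p̂(1−p̂)(z/E)² = 0.219 × 0.781 × (1.282/0.04)² = 175.69 — call this n₀.
Finite-population correction with N = 994: n = n₀ / (1 + (n₀−1)/N) = 175.69 / 1.176 = 149.40
Round up: n = 150.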